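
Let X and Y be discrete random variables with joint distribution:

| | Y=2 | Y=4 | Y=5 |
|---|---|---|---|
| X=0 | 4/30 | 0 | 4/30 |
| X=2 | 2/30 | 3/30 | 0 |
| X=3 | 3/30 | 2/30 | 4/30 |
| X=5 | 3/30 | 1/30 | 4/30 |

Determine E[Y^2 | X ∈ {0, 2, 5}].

P(X ∈ {0, 2, 5}) = 7/10.
Σ Y^2·P over the event = 4·(4/30) + 25·(4/30) + 4·(2/30) + 16·(3/30) + 4·(3/30) + 16·(1/30) + 25·(4/30) = 10.
E[Y^2 | X ∈ {0, 2, 5}] = (10) / (7/10) = 100/7.

100/7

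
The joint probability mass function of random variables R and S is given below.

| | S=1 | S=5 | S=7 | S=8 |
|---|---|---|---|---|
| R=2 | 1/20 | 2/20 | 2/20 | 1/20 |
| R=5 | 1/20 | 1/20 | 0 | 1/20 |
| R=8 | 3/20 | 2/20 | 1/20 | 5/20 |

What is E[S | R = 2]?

11/2

P(R = 2) = 3/10.
Summing S·P(R=x,S=y) over the conditioning event gives 33/20.
E[S | R = 2] = (33/20) / (3/10) = 11/2.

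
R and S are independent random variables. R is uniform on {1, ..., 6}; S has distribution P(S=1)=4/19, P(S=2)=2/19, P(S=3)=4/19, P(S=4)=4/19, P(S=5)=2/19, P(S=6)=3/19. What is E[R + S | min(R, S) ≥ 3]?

P(min(R, S) ≥ 3) = 26/57.
Summing (R+S)·P(x,y) over outcomes with min(R, S) ≥ 3 gives 229/57.
E[R + S | min(R, S) ≥ 3] = (229/57) / (26/57) = 229/26.

229/26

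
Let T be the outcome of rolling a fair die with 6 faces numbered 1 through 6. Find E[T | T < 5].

Given T < 5, T is equally likely to be any of {1, 2, 3, 4}.
E[T | T < 5] = (1 + 2 + 3 + 4) / 4 = 5/2.

5/2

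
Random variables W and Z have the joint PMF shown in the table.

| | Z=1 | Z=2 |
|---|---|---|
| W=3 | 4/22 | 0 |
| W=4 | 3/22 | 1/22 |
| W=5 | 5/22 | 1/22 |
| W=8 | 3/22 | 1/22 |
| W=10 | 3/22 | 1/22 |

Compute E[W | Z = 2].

27/4

P(Z = 2) = 2/11.
Σ W·P over the event = 4·(1/22) + 5·(1/22) + 8·(1/22) + 10·(1/22) = 27/22.
E[W | Z = 2] = (27/22) / (2/11) = 27/4.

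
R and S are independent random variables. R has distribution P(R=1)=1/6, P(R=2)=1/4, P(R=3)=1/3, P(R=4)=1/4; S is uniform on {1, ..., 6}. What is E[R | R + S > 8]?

18/5

P(R + S > 8) = 5/36.
Summing R·P(x,y) over outcomes with R + S > 8 gives 1/2.
E[R | R + S > 8] = (1/2) / (5/36) = 18/5.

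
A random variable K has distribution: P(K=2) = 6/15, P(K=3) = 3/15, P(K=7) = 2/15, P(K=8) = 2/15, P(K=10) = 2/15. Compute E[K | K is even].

P(K is even) = 2/3.
Σ over the event: 2·2/5 + 8·2/15 + 10·2/15 = 16/5.
E[K | K is even] = (16/5) / (2/3) = 24/5.

24/5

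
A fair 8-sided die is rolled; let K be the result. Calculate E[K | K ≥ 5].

Given K ≥ 5, K is equally likely to be any of {5, 6, 7, 8}.
E[K | K ≥ 5] = (5 + 6 + 7 + 8) / 4 = 13/2.

13/2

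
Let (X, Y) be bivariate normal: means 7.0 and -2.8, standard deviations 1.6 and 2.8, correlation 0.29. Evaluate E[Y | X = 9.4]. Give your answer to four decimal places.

E[Y | X=x] = μ_Y + ρ(σ_Y/σ_X)(x − μ_X) for jointly normal variables.
E[Y | X=9.4] = -2.8 + (0.29)·(2.8/1.6)·(9.4 − (7.0)) = -2.8 + (0.5075)·(2.4) = -1.5820.

-1.5820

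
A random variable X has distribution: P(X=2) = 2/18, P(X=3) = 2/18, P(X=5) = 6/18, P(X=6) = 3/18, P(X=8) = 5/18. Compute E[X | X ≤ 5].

4

P(X ≤ 5) = 5/9.
Σ over the event: 2·1/9 + 3·1/9 + 5·1/3 = 20/9.
E[X | X ≤ 5] = (20/9) / (5/9) = 4.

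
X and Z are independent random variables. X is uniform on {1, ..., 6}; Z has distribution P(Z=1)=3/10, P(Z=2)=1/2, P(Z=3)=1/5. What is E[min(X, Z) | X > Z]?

P(X > Z) = 41/60.
Summing min(X,Z)·P(x,y) over outcomes with X > Z gives 73/60.
E[min(X, Z) | X > Z] = (73/60) / (41/60) = 73/41.

73/41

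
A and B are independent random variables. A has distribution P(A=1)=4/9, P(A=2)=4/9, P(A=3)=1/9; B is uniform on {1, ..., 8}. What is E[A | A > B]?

7/3

P(A > B) = 1/12.
Summing A·P(x,y) over outcomes with A > B gives 7/36.
E[A | A > B] = (7/36) / (1/12) = 7/3.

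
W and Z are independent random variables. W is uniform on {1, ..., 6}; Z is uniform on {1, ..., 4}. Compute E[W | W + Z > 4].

P(W + Z > 4) = 3/4.
Summing W·P(x,y) over outcomes with W + Z > 4 gives 37/12.
E[W | W + Z > 4] = (37/12) / (3/4) = 37/9.

37/9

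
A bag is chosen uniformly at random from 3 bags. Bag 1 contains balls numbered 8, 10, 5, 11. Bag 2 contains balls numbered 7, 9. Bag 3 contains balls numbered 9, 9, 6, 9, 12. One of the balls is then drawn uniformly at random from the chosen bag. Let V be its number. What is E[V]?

17/2

E[V | bag 1] = (8+10+5+11)/4 = 17/2.
E[V | bag 2] = (7+9)/2 = 8.
E[V | bag 3] = (9+9+6+9+12)/5 = 9.
E[V] = (1/3)·(17/2) + (1/3)·(8) + (1/3)·(9) = 17/2.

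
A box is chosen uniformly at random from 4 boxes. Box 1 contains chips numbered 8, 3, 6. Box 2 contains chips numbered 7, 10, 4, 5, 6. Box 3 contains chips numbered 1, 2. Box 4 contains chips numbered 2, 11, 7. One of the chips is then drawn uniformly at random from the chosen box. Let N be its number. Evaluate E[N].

E[N | box 1] = (8+3+6)/3 = 17/3.
E[N | box 2] = (7+10+4+5+6)/5 = 32/5.
E[N | box 3] = (1+2)/2 = 3/2.
E[N | box 4] = (2+11+7)/3 = 20/3.
By the law of total expectation,
E[N] = (1/4)·(17/3) + (1/4)·(32/5) + (1/4)·(3/2) + (1/4)·(20/3) = 607/120.

607/120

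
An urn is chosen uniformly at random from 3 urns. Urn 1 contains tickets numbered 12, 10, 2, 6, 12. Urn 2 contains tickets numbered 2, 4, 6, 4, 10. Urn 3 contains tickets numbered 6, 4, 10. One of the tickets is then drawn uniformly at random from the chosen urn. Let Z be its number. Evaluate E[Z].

E[Z | urn 1] = (12+10+2+6+12)/5 = 42/5.
E[Z | urn 2] = (2+4+6+4+10)/5 = 26/5.
E[Z | urn 3] = (6+4+10)/3 = 20/3.
By the law of total expectation,
E[Z] = (1/3)·(42/5) + (1/3)·(26/5) + (1/3)·(20/3) = 304/45.

304/45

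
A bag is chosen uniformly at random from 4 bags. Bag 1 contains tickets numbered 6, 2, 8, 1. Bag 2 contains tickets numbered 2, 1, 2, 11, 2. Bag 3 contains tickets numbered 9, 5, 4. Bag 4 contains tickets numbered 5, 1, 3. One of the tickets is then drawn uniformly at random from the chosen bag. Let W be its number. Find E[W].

E[W | bag 1] = (6+2+8+1)/4 = 17/4.
E[W | bag 2] = (2+1+2+11+2)/5 = 18/5.
E[W | bag 3] = (9+5+4)/3 = 6.
E[W | bag 4] = (5+1+3)/3 = 3.
E[W] = (1/4)·(17/4) + (1/4)·(18/5) + (1/4)·(6) + (1/4)·(3) = 337/80.

337/80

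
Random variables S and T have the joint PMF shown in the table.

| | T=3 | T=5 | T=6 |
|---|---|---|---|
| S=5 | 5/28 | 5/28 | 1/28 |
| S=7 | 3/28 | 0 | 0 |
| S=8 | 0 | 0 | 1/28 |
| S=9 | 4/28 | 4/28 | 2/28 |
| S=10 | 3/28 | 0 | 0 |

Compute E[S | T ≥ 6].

P(T ≥ 6) = 1/7.
Σ S·P over the event = 5·(1/28) + 8·(1/28) + 9·(2/28) = 31/28.
E[S | T ≥ 6] = (31/28) / (1/7) = 31/4.

31/4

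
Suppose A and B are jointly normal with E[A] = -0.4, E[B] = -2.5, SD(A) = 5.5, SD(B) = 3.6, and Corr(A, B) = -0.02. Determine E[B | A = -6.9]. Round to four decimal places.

E[B | A=x] = μ_B + ρ(σ_B/σ_A)(x − μ_A) for jointly normal variables.
E[B | A=-6.9] = -2.5 + (-0.02)·(3.6/5.5)·(-6.9 − (-0.4)) = -2.5 + (-0.013091)·(-6.5) = -2.4149.

-2.4149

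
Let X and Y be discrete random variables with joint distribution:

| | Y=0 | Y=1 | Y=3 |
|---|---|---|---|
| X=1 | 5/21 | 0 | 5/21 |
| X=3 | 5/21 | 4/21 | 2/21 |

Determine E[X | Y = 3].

P(Y = 3) = 1/3.
Summing X·P(X=x,Y=y) over the conditioning event gives 11/21.
E[X | Y = 3] = (11/21) / (1/3) = 11/7.

11/7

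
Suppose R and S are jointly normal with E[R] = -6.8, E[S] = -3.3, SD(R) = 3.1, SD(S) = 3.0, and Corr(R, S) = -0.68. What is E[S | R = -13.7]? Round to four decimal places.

1.2406

For a bivariate normal, E[S | R=x] = μ_S + ρ·(σ_S/σ_R)·(x − μ_R).
E[S | R=-13.7] = -3.3 + (-0.68)·(3.0/3.1)·(-13.7 − (-6.8)) = -3.3 + (-0.65806)·(-6.9) = 1.2406.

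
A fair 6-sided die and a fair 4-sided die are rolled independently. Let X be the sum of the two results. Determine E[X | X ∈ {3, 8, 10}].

P(X ∈ {3, 8, 10}) = 1/4.
Σ over the event: 3·1/12 + 8·1/8 + 10·1/24 = 5/3.
E[X | X ∈ {3, 8, 10}] = (5/3) / (1/4) = 20/3.

20/3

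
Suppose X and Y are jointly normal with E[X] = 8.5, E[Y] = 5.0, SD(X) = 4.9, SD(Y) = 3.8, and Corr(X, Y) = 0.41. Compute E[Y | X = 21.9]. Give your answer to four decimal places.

9.2607

For a bivariate normal, E[Y | X=x] = μ_Y + ρ·(σ_Y/σ_X)·(x − μ_X).
E[Y | X=21.9] = 5.0 + (0.41)·(3.8/4.9)·(21.9 − (8.5)) = 5.0 + (0.31796)·(13.4) = 9.2607.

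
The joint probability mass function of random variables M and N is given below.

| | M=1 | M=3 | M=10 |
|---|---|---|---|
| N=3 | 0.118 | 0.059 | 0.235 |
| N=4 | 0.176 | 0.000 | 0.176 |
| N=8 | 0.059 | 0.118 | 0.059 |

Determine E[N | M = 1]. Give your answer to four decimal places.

4.3343

P(M = 1) = 0.353.
Σ N·P over the event = 3·(0.118) + 4·(0.176) + 8·(0.059) = 1.530.
E[N | M = 1] = (1.530) / (0.353) = 4.3343.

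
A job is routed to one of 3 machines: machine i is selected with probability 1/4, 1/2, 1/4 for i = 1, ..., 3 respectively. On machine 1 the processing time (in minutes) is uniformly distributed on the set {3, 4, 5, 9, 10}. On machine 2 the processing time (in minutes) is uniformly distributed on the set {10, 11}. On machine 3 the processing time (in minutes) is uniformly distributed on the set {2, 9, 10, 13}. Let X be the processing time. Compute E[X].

357/40

E[X | machine 1] = (3+4+5+9+10)/5 = 31/5.
E[X | machine 2] = (10+11)/2 = 21/2.
E[X | machine 3] = (2+9+10+13)/4 = 17/2.
E[X] = (1/4)·(31/5) + (1/2)·(21/2) + (1/4)·(17/2) = 357/40.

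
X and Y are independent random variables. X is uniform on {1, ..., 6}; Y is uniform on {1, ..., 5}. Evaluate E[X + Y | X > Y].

P(X > Y) = 1/2.
Summing (X+Y)·P(x,y) over outcomes with X > Y gives 7/2.
E[X + Y | X > Y] = (7/2) / (1/2) = 7.

7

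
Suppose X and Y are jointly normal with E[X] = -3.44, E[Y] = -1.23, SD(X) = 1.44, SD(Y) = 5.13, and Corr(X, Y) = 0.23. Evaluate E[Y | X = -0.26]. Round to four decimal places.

For a bivariate normal, E[Y | X=x] = μ_Y + ρ·(σ_Y/σ_X)·(x − μ_X).
E[Y | X=-0.26] = -1.23 + (0.23)·(5.13/1.44)·(-0.26 − (-3.44)) = -1.23 + (0.81937)·(3.18) = 1.3756.

1.3756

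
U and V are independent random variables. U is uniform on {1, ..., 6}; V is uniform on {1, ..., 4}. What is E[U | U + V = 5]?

P(U + V = 5) = 1/6.
Summing U·P(x,y) over outcomes with U + V = 5 gives 5/12.
E[U | U + V = 5] = (5/12) / (1/6) = 5/2.

5/2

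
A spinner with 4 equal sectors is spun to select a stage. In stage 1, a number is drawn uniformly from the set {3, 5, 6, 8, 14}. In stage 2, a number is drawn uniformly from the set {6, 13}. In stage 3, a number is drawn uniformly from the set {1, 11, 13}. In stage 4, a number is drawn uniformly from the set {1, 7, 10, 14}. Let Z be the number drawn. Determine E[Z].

991/120

E[Z | stage 1] = (3+5+6+8+14)/5 = 36/5.
E[Z | stage 2] = (6+13)/2 = 19/2.
E[Z | stage 3] = (1+11+13)/3 = 25/3.
E[Z | stage 4] = (1+7+10+14)/4 = 8.
By the law of total expectation,
E[Z] = (1/4)·(36/5) + (1/4)·(19/2) + (1/4)·(25/3) + (1/4)·(8) = 991/120.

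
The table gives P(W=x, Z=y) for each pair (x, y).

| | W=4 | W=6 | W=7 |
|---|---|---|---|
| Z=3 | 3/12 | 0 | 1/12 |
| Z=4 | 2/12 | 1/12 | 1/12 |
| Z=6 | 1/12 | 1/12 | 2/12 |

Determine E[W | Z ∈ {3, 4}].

5

P(Z ∈ {3, 4}) = 2/3.
Σ W·P over the event = 4·(3/12) + 4·(2/12) + 6·(1/12) + 7·(1/12) + 7·(1/12) = 10/3.
E[W | Z ∈ {3, 4}] = (10/3) / (2/3) = 5.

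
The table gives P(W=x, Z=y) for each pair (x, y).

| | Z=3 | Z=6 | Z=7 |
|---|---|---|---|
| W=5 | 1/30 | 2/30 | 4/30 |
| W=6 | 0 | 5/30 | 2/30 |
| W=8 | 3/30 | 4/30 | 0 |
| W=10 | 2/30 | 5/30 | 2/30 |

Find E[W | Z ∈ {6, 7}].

29/4

P(Z ∈ {6, 7}) = 4/5.
Σ W·P over the event = 5·(2/30) + 5·(4/30) + 6·(5/30) + 6·(2/30) + 8·(4/30) + 10·(5/30) + 10·(2/30) = 29/5.
E[W | Z ∈ {6, 7}] = (29/5) / (4/5) = 29/4.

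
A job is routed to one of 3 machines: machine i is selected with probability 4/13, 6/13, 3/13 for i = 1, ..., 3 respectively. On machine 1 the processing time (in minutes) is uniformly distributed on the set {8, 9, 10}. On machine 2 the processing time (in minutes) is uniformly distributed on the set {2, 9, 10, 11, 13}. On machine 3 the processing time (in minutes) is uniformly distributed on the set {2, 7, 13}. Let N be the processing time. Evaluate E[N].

112/13

E[N | machine 1] = (8+9+10)/3 = 9.
E[N | machine 2] = (2+9+10+11+13)/5 = 9.
E[N | machine 3] = (2+7+13)/3 = 22/3.
E[N] = (4/13)·(9) + (6/13)·(9) + (3/13)·(22/3) = 112/13.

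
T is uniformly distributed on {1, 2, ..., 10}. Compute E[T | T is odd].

Given T is odd, T is equally likely to be any of {1, 3, 5, 7, 9}.
E[T | T is odd] = (1 + 3 + 5 + 7 + 9) / 5 = 5.

5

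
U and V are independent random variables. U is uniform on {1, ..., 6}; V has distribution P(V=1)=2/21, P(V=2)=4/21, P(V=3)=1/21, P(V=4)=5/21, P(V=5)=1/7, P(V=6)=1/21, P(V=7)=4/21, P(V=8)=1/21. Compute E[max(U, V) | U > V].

P(U > V) = 1/3.
Summing max(U,V)·P(x,y) over outcomes with U > V gives 100/63.
E[max(U, V) | U > V] = (100/63) / (1/3) = 100/21.

100/21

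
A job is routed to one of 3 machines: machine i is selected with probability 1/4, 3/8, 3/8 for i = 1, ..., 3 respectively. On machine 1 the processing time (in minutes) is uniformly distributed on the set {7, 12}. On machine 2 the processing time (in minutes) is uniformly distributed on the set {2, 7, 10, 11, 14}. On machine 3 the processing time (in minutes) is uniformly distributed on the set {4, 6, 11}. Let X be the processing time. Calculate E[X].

83/10

E[X | machine 1] = (7+12)/2 = 19/2.
E[X | machine 2] = (2+7+10+11+14)/5 = 44/5.
E[X | machine 3] = (4+6+11)/3 = 7.
E[X] = (1/4)·(19/2) + (3/8)·(44/5) + (3/8)·(7) = 83/10.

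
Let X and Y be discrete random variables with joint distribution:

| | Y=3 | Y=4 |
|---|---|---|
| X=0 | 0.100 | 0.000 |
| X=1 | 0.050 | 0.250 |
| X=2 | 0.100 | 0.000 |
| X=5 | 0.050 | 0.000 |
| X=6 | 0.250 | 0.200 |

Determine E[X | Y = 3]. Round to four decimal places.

3.6364

P(Y = 3) = 0.550.
Σ X·P over the event = 0·(0.100) + 1·(0.050) + 2·(0.100) + 5·(0.050) + 6·(0.250) = 2.000.
E[X | Y = 3] = (2.000) / (0.550) = 3.6364.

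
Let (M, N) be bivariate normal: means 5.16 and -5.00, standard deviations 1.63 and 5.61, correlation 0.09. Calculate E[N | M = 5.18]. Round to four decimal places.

The regression of N on M has slope ρ·σ_N/σ_M and passes through (μ_M, μ_N).
E[N | M=5.18] = -5.00 + (0.09)·(5.61/1.63)·(5.18 − (5.16)) = -5.00 + (0.30975)·(0.02) = -4.9938.

-4.9938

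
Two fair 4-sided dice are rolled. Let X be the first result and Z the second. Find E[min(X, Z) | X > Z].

5/3

Outcomes with X > Z: (2,1), (3,1), (3,2), (4,1), (4,2), (4,3), each with probability 1/16.
E[min(X, Z) | X > Z] = (1 + 1 + 2 + 1 + 2 + 3) / 6 = 5/3.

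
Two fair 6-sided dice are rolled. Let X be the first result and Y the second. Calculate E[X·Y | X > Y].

35/3

P(X > Y) = 5/12.
Summing XY·P(x,y) over outcomes with X > Y gives 175/36.
E[X·Y | X > Y] = (175/36) / (5/12) = 35/3.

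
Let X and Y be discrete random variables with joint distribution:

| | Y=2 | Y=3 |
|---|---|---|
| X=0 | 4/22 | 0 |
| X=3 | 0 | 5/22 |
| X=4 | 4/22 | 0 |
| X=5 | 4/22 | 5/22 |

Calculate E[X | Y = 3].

4

P(Y = 3) = 5/11.
Σ X·P over the event = 3·(5/22) + 5·(5/22) = 20/11.
E[X | Y = 3] = (20/11) / (5/11) = 4.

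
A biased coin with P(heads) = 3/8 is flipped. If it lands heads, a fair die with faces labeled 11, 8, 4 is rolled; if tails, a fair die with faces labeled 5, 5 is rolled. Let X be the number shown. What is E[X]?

E[X | heads] = (11+8+4)/3 = 23/3.
E[X | tails] = (5+5)/2 = 5.
By the law of total expectation,
E[X] = (3/8)·(23/3) + (5/8)·(5) = 6.

6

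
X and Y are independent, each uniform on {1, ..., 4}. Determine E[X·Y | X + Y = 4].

Outcomes with X + Y = 4: (1,3), (2,2), (3,1), each with probability 1/16.
E[X·Y | X + Y = 4] = (3 + 4 + 3) / 3 = 10/3.

10/3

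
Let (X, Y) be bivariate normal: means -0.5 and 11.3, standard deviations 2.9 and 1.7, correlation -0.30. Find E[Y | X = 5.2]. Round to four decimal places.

The regression of Y on X has slope ρ·σ_Y/σ_X and passes through (μ_X, μ_Y).
E[Y | X=5.2] = 11.3 + (-0.30)·(1.7/2.9)·(5.2 − (-0.5)) = 11.3 + (-0.17586)·(5.7) = 10.2976.

10.2976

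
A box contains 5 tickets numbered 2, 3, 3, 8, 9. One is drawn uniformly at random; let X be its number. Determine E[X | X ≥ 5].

17/2

P(X ≥ 5) = 2/5.
Σ over the event: 8·1/5 + 9·1/5 = 17/5.
E[X | X ≥ 5] = (17/5) / (2/5) = 17/2.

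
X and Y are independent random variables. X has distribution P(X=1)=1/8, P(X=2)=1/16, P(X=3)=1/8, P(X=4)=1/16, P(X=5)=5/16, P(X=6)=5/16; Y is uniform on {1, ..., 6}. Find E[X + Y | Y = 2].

101/16

P(Y = 2) = 1/6.
Summing (X+Y)·P(x,y) over outcomes with Y = 2 gives 101/96.
E[X + Y | Y = 2] = (101/96) / (1/6) = 101/16.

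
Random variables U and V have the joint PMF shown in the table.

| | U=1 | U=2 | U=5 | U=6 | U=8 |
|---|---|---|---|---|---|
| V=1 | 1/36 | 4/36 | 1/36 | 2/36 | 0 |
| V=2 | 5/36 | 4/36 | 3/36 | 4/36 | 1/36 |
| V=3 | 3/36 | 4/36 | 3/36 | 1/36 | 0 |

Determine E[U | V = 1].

13/4

P(V = 1) = 2/9.
Σ U·P over the event = 1·(1/36) + 2·(4/36) + 5·(1/36) + 6·(2/36) = 13/18.
E[U | V = 1] = (13/18) / (2/9) = 13/4.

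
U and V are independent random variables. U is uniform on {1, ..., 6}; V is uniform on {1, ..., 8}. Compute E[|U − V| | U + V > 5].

52/19

P(U + V > 5) = 19/24.
Summing |U−V|·P(x,y) over outcomes with U + V > 5 gives 13/6.
E[|U − V| | U + V > 5] = (13/6) / (19/24) = 52/19.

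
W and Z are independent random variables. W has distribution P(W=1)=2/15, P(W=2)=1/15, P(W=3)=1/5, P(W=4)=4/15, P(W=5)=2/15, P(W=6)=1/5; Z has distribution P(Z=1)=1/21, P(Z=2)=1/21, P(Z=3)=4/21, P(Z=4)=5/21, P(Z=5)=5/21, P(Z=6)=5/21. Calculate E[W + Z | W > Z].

834/101

P(W > Z) = 101/315.
Summing (W+Z)·P(x,y) over outcomes with W > Z gives 278/105.
E[W + Z | W > Z] = (278/105) / (101/315) = 834/101.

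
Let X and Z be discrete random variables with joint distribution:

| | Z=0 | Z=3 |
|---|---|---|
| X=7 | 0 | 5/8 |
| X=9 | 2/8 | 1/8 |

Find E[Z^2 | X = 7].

9

P(X = 7) = 5/8.
Σ Z^2·P over the event = 9·(5/8) = 45/8.
E[Z^2 | X = 7] = (45/8) / (5/8) = 9.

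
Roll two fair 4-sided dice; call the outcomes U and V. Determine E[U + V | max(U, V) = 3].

24/5

Outcomes with max(U, V) = 3: (1,3), (2,3), (3,1), (3,2), (3,3), each with probability 1/16.
E[U + V | max(U, V) = 3] = (4 + 5 + 4 + 5 + 6) / 5 = 24/5.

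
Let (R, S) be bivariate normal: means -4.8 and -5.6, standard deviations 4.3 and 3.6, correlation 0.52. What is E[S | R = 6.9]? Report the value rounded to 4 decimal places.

The regression of S on R has slope ρ·σ_S/σ_R and passes through (μ_R, μ_S).
E[S | R=6.9] = -5.6 + (0.52)·(3.6/4.3)·(6.9 − (-4.8)) = -5.6 + (0.43535)·(11.7) = -0.5064.

-0.5064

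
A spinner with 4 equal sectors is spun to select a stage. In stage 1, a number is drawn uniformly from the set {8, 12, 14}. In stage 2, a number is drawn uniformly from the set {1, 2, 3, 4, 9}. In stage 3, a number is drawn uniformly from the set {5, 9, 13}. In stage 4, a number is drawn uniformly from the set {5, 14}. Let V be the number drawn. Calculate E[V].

E[V | stage 1] = (8+12+14)/3 = 34/3.
E[V | stage 2] = (1+2+3+4+9)/5 = 19/5.
E[V | stage 3] = (5+9+13)/3 = 9.
E[V | stage 4] = (5+14)/2 = 19/2.
By the law of total expectation,
E[V] = (1/4)·(34/3) + (1/4)·(19/5) + (1/4)·(9) + (1/4)·(19/2) = 1009/120.

1009/120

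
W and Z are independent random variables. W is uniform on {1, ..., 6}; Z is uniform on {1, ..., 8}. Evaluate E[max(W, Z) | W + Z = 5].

Outcomes with W + Z = 5: (1,4), (2,3), (3,2), (4,1), each with probability 1/48.
E[max(W, Z) | W + Z = 5] = (4 + 3 + 3 + 4) / 4 = 7/2.

7/2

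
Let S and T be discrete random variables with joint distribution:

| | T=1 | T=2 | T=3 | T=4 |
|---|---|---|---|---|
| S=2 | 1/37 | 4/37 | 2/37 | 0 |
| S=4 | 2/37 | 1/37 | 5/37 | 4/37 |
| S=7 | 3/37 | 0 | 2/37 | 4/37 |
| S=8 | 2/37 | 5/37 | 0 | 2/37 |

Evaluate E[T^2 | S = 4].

115/12

P(S = 4) = 12/37.
Σ T^2·P over the event = 1·(2/37) + 4·(1/37) + 9·(5/37) + 16·(4/37) = 115/37.
E[T^2 | S = 4] = (115/37) / (12/37) = 115/12.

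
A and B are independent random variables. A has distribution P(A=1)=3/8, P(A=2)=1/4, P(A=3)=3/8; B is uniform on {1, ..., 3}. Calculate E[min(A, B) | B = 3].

2

P(B = 3) = 1/3.
Summing min(A,B)·P(x,y) over outcomes with B = 3 gives 2/3.
E[min(A, B) | B = 3] = (2/3) / (1/3) = 2.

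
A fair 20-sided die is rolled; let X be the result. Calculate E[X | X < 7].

Given X < 7, X is equally likely to be any of {1, 2, 3, 4, 5, 6}.
E[X | X < 7] = (1 + 2 + 3 + 4 + 5 + 6) / 6 = 7/2.

7/2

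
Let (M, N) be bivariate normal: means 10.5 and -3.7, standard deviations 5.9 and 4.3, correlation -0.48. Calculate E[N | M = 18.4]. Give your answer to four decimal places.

-6.4637

E[N | M=x] = μ_N + ρ(σ_N/σ_M)(x − μ_M) for jointly normal variables.
E[N | M=18.4] = -3.7 + (-0.48)·(4.3/5.9)·(18.4 − (10.5)) = -3.7 + (-0.34983)·(7.9) = -6.4637.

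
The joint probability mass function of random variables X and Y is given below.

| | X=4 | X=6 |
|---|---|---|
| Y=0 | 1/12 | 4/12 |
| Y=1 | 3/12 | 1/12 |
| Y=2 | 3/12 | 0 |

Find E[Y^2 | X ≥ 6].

P(X ≥ 6) = 5/12.
Σ Y^2·P over the event = 0·(4/12) + 1·(1/12) = 1/12.
E[Y^2 | X ≥ 6] = (1/12) / (5/12) = 1/5.

1/5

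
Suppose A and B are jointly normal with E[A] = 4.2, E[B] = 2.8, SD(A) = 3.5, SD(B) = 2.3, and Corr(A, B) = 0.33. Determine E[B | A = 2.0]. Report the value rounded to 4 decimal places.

2.3229

For a bivariate normal, E[B | A=x] = μ_B + ρ·(σ_B/σ_A)·(x − μ_A).
E[B | A=2.0] = 2.8 + (0.33)·(2.3/3.5)·(2.0 − (4.2)) = 2.8 + (0.21686)·(-2.2) = 2.3229.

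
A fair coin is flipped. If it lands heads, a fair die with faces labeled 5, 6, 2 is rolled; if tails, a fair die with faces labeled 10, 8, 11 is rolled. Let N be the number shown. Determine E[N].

7

E[N | heads] = (5+6+2)/3 = 13/3.
E[N | tails] = (10+8+11)/3 = 29/3.
E[N] = (1/2)·(13/3) + (1/2)·(29/3) = 7.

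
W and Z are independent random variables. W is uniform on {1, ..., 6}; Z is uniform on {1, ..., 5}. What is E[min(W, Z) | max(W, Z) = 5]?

25/9

Outcomes with max(W, Z) = 5: (1,5), (2,5), (3,5), (4,5), (5,1), (5,2), (5,3), (5,4), (5,5), each with probability 1/30.
E[min(W, Z) | max(W, Z) = 5] = (1 + 2 + 3 + 4 + 1 + 2 + 3 + 4 + 5) / 9 = 25/9.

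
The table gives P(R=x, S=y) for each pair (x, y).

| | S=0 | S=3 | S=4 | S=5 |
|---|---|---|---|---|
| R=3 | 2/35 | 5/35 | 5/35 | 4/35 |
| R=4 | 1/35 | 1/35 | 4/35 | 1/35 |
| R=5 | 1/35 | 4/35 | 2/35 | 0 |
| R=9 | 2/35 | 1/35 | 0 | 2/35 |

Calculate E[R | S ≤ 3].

81/17

P(S ≤ 3) = 17/35.
Σ R·P over the event = 3·(2/35) + 3·(5/35) + 4·(1/35) + 4·(1/35) + 5·(1/35) + 5·(4/35) + 9·(2/35) + 9·(1/35) = 81/35.
E[R | S ≤ 3] = (81/35) / (17/35) = 81/17.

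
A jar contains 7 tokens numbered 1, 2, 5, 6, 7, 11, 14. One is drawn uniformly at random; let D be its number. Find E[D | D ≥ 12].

14

P(D ≥ 12) = 1/7.
Σ over the event: 14·1/7 = 2.
E[D | D ≥ 12] = (2) / (1/7) = 14.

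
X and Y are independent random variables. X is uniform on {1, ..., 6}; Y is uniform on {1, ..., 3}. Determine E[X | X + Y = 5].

P(X + Y = 5) = 1/6.
Summing X·P(x,y) over outcomes with X + Y = 5 gives 1/2.
E[X | X + Y = 5] = (1/2) / (1/6) = 3.

3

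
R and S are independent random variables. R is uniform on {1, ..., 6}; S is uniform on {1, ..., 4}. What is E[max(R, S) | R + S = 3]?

2

Outcomes with R + S = 3: (1,2), (2,1), each with probability 1/24.
E[max(R, S) | R + S = 3] = (2 + 2) / 2 = 2.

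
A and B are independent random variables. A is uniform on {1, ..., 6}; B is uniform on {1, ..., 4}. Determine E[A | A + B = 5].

Outcomes with A + B = 5: (1,4), (2,3), (3,2), (4,1), each with probability 1/24.
E[A | A + B = 5] = (1 + 2 + 3 + 4) / 4 = 5/2.

5/2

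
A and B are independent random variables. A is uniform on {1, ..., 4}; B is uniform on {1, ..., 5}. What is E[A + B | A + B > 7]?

25/3

Outcomes with A + B > 7: (3,5), (4,4), (4,5), each with probability 1/20.
E[A + B | A + B > 7] = (8 + 8 + 9) / 3 = 25/3.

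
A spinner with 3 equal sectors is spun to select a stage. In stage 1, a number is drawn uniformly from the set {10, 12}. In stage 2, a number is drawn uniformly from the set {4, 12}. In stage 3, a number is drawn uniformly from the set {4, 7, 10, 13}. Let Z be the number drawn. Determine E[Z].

55/6

E[Z | stage 1] = (10+12)/2 = 11.
E[Z | stage 2] = (4+12)/2 = 8.
E[Z | stage 3] = (4+7+10+13)/4 = 17/2.
E[Z] = (1/3)·(11) + (1/3)·(8) + (1/3)·(17/2) = 55/6.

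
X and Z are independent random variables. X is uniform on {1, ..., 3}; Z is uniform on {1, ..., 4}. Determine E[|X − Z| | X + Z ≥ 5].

P(X + Z ≥ 5) = 1/2.
Summing |X−Z|·P(x,y) over outcomes with X + Z ≥ 5 gives 2/3.
E[|X − Z| | X + Z ≥ 5] = (2/3) / (1/2) = 4/3.

4/3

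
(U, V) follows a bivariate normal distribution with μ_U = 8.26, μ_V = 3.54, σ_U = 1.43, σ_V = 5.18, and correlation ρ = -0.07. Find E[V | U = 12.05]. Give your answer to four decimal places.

E[V | U=x] = μ_V + ρ(σ_V/σ_U)(x − μ_U) for jointly normal variables.
E[V | U=12.05] = 3.54 + (-0.07)·(5.18/1.43)·(12.05 − (8.26)) = 3.54 + (-0.25357)·(3.79) = 2.5790.

2.5790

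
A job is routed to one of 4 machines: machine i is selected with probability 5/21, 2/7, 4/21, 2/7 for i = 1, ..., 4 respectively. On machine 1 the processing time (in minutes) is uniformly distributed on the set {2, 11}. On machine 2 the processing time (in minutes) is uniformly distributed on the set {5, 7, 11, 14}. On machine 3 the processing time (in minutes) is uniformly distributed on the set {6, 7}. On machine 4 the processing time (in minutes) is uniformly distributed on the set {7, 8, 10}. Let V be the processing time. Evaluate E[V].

164/21

E[V | machine 1] = (2+11)/2 = 13/2.
E[V | machine 2] = (5+7+11+14)/4 = 37/4.
E[V | machine 3] = (6+7)/2 = 13/2.
E[V | machine 4] = (7+8+10)/3 = 25/3.
By the law of total expectation,
E[V] = (5/21)·(13/2) + (2/7)·(37/4) + (4/21)·(13/2) + (2/7)·(25/3) = 164/21.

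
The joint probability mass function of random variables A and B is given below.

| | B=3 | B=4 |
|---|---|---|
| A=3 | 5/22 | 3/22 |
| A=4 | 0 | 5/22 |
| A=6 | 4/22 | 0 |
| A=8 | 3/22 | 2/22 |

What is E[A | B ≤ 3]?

P(B ≤ 3) = 6/11.
Σ A·P over the event = 3·(5/22) + 6·(4/22) + 8·(3/22) = 63/22.
E[A | B ≤ 3] = (63/22) / (6/11) = 21/4.

21/4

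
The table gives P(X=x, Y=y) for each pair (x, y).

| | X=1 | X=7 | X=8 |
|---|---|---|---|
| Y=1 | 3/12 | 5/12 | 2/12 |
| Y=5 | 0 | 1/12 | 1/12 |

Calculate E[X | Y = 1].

P(Y = 1) = 5/6.
Σ X·P over the event = 1·(3/12) + 7·(5/12) + 8·(2/12) = 9/2.
E[X | Y = 1] = (9/2) / (5/6) = 27/5.

27/5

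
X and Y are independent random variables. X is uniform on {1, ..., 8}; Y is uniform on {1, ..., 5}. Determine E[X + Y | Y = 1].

11/2

Outcomes with Y = 1: (1,1), (2,1), (3,1), (4,1), (5,1), (6,1), (7,1), (8,1), each with probability 1/40.
E[X + Y | Y = 1] = (2 + 3 + 4 + 5 + 6 + 7 + 8 + 9) / 8 = 11/2.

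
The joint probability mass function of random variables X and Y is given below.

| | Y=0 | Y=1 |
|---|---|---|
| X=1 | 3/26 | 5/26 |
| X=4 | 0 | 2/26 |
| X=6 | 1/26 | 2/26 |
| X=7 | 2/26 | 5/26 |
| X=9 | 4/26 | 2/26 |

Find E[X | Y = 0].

59/10

P(Y = 0) = 5/13.
Summing X·P(X=x,Y=y) over the conditioning event gives 59/26.
E[X | Y = 0] = (59/26) / (5/13) = 59/10.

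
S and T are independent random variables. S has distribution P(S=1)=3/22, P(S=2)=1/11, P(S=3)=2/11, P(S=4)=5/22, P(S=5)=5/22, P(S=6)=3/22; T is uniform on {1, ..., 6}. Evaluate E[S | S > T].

139/30

P(S > T) = 5/11.
Summing S·P(x,y) over outcomes with S > T gives 139/66.
E[S | S > T] = (139/66) / (5/11) = 139/30.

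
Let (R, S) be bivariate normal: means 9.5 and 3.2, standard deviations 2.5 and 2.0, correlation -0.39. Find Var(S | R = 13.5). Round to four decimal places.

3.3916

For a bivariate normal, Var(S | R=x) = σ_S²(1 − ρ²).
Var(S | R=13.5) = (2.0)²·(1 − (-0.39)²) = 4·0.8479 = 3.3916.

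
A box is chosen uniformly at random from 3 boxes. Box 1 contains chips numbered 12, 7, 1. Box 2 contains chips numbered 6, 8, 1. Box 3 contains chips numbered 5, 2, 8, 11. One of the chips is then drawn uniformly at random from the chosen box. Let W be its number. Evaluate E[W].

109/18

E[W | box 1] = (12+7+1)/3 = 20/3.
E[W | box 2] = (6+8+1)/3 = 5.
E[W | box 3] = (5+2+8+11)/4 = 13/2.
E[W] = (1/3)·(20/3) + (1/3)·(5) + (1/3)·(13/2) = 109/18.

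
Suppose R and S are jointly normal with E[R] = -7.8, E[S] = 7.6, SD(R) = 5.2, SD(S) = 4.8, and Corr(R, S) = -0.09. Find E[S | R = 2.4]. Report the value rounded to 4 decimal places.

For a bivariate normal, E[S | R=x] = μ_S + ρ·(σ_S/σ_R)·(x − μ_R).
E[S | R=2.4] = 7.6 + (-0.09)·(4.8/5.2)·(2.4 − (-7.8)) = 7.6 + (-0.083077)·(10.2) = 6.7526.

6.7526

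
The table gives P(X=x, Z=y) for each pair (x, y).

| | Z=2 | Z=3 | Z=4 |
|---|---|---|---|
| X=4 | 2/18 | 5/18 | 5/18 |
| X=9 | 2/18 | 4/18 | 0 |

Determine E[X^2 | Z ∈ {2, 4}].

274/9

P(Z ∈ {2, 4}) = 1/2.
Σ X^2·P over the event = 16·(2/18) + 16·(5/18) + 81·(2/18) = 137/9.
E[X^2 | Z ∈ {2, 4}] = (137/9) / (1/2) = 274/9.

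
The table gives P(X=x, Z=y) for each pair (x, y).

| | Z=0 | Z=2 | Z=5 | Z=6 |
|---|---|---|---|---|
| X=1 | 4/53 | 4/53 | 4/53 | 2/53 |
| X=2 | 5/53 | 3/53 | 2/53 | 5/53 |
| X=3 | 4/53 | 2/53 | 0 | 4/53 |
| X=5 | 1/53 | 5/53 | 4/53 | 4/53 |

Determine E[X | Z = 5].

P(Z = 5) = 10/53.
Σ X·P over the event = 1·(4/53) + 2·(2/53) + 5·(4/53) = 28/53.
E[X | Z = 5] = (28/53) / (10/53) = 14/5.

14/5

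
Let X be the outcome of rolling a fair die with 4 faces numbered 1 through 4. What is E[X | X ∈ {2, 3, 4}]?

3

P(X ∈ {2, 3, 4}) = 3/4.
Σ over the event: 2·1/4 + 3·1/4 + 4·1/4 = 9/4.
E[X | X ∈ {2, 3, 4}] = (9/4) / (3/4) = 3.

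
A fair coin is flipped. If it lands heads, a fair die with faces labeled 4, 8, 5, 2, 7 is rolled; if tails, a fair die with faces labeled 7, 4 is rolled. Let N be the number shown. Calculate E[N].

107/20

E[N | heads] = (4+8+5+2+7)/5 = 26/5.
E[N | tails] = (7+4)/2 = 11/2.
By the law of total expectation,
E[N] = (1/2)·(26/5) + (1/2)·(11/2) = 107/20.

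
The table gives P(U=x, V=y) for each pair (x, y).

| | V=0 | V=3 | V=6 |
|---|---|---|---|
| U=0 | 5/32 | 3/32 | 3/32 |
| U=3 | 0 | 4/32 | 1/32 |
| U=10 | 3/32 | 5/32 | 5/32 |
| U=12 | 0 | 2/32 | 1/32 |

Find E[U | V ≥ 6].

13/2

P(V ≥ 6) = 5/16.
Σ U·P over the event = 0·(3/32) + 3·(1/32) + 10·(5/32) + 12·(1/32) = 65/32.
E[U | V ≥ 6] = (65/32) / (5/16) = 13/2.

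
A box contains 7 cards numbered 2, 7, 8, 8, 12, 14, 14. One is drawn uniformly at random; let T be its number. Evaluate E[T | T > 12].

14

P(T > 12) = 2/7.
Σ over the event: 14·2/7 = 4.
E[T | T > 12] = (4) / (2/7) = 14.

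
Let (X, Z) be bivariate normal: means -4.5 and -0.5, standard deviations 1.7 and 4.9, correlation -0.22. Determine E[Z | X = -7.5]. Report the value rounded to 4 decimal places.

1.4024

For a bivariate normal, E[Z | X=x] = μ_Z + ρ·(σ_Z/σ_X)·(x − μ_X).
E[Z | X=-7.5] = -0.5 + (-0.22)·(4.9/1.7)·(-7.5 − (-4.5)) = -0.5 + (-0.63412)·(-3) = 1.4024.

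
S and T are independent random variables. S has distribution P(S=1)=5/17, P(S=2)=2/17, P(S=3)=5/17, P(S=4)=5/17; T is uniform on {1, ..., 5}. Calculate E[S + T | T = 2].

P(T = 2) = 1/5.
Summing (S+T)·P(x,y) over outcomes with T = 2 gives 78/85.
E[S + T | T = 2] = (78/85) / (1/5) = 78/17.

78/17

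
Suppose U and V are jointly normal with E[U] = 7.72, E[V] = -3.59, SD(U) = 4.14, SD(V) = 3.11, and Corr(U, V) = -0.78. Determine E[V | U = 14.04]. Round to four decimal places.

-7.2932

The regression of V on U has slope ρ·σ_V/σ_U and passes through (μ_U, μ_V).
E[V | U=14.04] = -3.59 + (-0.78)·(3.11/4.14)·(14.04 − (7.72)) = -3.59 + (-0.585942)·(6.32) = -7.2932.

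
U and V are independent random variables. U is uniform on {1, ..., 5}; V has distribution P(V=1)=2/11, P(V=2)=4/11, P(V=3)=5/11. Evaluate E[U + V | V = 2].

5

P(V = 2) = 4/11.
Summing (U+V)·P(x,y) over outcomes with V = 2 gives 20/11.
E[U + V | V = 2] = (20/11) / (4/11) = 5.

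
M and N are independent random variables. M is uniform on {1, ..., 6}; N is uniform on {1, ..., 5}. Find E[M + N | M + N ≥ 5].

175/24

P(M + N ≥ 5) = 4/5.
Summing (M+N)·P(x,y) over outcomes with M + N ≥ 5 gives 35/6.
E[M + N | M + N ≥ 5] = (35/6) / (4/5) = 175/24.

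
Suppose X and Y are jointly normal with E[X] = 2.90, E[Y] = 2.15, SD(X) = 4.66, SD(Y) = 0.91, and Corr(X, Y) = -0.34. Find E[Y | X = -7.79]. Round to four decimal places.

E[Y | X=x] = μ_Y + ρ(σ_Y/σ_X)(x − μ_X) for jointly normal variables.
E[Y | X=-7.79] = 2.15 + (-0.34)·(0.91/4.66)·(-7.79 − (2.90)) = 2.15 + (-0.066395)·(-10.69) = 2.8598.

2.8598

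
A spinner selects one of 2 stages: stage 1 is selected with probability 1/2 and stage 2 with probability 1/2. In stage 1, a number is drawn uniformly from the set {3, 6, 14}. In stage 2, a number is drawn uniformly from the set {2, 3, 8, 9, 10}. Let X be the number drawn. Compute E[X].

211/30

E[X | stage 1] = (3+6+14)/3 = 23/3.
E[X | stage 2] = (2+3+8+9+10)/5 = 32/5.
By the law of total expectation,
E[X] = (1/2)·(23/3) + (1/2)·(32/5) = 211/30.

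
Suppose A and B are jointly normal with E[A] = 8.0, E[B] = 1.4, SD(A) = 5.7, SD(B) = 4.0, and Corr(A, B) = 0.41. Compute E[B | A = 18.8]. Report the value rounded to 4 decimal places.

4.5074

The regression of B on A has slope ρ·σ_B/σ_A and passes through (μ_A, μ_B).
E[B | A=18.8] = 1.4 + (0.41)·(4.0/5.7)·(18.8 − (8.0)) = 1.4 + (0.28772)·(10.8) = 4.5074.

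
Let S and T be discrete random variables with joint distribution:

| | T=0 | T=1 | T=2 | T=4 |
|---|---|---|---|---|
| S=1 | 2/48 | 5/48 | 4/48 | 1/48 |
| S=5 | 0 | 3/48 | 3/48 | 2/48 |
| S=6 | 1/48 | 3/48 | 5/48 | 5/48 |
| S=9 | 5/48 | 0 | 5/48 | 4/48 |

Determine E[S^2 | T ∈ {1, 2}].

213/7

P(T ∈ {1, 2}) = 7/12.
Σ S^2·P over the event = 1·(5/48) + 1·(4/48) + 25·(3/48) + 25·(3/48) + 36·(3/48) + 36·(5/48) + 81·(5/48) = 71/4.
E[S^2 | T ∈ {1, 2}] = (71/4) / (7/12) = 213/7.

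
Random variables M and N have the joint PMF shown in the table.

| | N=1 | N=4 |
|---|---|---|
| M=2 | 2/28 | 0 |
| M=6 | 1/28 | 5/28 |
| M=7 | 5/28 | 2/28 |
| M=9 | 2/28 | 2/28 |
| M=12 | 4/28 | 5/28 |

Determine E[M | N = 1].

P(N = 1) = 1/2.
Summing M·P(M=x,N=y) over the conditioning event gives 111/28.
E[M | N = 1] = (111/28) / (1/2) = 111/14.

111/14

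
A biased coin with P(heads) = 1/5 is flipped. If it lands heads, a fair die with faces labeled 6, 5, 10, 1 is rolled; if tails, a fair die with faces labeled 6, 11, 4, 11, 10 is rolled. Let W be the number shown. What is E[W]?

391/50

E[W | heads] = (6+5+10+1)/4 = 11/2.
E[W | tails] = (6+11+4+11+10)/5 = 42/5.
E[W] = (1/5)·(11/2) + (4/5)·(42/5) = 391/50.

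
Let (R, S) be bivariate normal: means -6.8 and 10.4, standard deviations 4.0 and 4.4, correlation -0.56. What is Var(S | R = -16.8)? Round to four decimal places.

For a bivariate normal, Var(S | R=x) = σ_S²(1 − ρ²).
Var(S | R=-16.8) = (4.4)²·(1 − (-0.56)²) = 19.36·0.6864 = 13.2887.

13.2887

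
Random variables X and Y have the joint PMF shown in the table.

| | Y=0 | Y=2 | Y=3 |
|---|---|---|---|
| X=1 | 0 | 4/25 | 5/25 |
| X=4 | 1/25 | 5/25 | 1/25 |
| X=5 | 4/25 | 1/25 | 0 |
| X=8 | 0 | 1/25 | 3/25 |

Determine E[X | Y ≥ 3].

P(Y ≥ 3) = 9/25.
Σ X·P over the event = 1·(5/25) + 4·(1/25) + 8·(3/25) = 33/25.
E[X | Y ≥ 3] = (33/25) / (9/25) = 11/3.

11/3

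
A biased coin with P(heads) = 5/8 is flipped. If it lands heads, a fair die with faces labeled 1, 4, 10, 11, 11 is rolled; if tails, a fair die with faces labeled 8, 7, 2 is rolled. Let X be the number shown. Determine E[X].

27/4

E[X | heads] = (1+4+10+11+11)/5 = 37/5.
E[X | tails] = (8+7+2)/3 = 17/3.
E[X] = (5/8)·(37/5) + (3/8)·(17/3) = 27/4.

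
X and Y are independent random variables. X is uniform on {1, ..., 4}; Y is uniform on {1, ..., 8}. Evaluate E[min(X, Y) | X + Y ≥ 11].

11/3

Outcomes with X + Y ≥ 11: (3,8), (4,7), (4,8), each with probability 1/32.
E[min(X, Y) | X + Y ≥ 11] = (3 + 4 + 4) / 3 = 11/3.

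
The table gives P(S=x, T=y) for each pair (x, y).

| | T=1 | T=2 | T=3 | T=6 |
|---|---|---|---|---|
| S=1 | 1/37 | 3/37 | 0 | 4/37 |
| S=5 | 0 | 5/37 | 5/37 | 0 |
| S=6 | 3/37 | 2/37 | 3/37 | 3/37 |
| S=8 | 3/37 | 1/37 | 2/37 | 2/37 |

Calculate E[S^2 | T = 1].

43

P(T = 1) = 7/37.
Σ S^2·P over the event = 1·(1/37) + 36·(3/37) + 64·(3/37) = 301/37.
E[S^2 | T = 1] = (301/37) / (7/37) = 43.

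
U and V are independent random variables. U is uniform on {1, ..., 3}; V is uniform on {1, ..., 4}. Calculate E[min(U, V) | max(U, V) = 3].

Outcomes with max(U, V) = 3: (1,3), (2,3), (3,1), (3,2), (3,3), each with probability 1/12.
E[min(U, V) | max(U, V) = 3] = (1 + 2 + 1 + 2 + 3) / 5 = 9/5.

9/5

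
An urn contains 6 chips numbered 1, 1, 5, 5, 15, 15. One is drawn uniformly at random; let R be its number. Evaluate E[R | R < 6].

3

P(R < 6) = 2/3.
Σ over the event: 1·1/3 + 5·1/3 = 2.
E[R | R < 6] = (2) / (2/3) = 3.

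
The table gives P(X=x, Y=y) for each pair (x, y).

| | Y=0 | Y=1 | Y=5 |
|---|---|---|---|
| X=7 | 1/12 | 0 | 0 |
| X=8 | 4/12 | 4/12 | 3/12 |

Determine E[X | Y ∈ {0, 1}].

71/9

P(Y ∈ {0, 1}) = 3/4.
Σ X·P over the event = 7·(1/12) + 8·(4/12) + 8·(4/12) = 71/12.
E[X | Y ∈ {0, 1}] = (71/12) / (3/4) = 71/9.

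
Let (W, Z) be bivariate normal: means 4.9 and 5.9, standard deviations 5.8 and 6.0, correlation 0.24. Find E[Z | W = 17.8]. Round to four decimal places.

9.1028

The regression of Z on W has slope ρ·σ_Z/σ_W and passes through (μ_W, μ_Z).
E[Z | W=17.8] = 5.9 + (0.24)·(6.0/5.8)·(17.8 − (4.9)) = 5.9 + (0.24828)·(12.9) = 9.1028.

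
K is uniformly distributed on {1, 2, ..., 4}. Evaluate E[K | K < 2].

Given K < 2, K is equally likely to be any of {1}.
E[K | K < 2] = (1) / 1 = 1.

1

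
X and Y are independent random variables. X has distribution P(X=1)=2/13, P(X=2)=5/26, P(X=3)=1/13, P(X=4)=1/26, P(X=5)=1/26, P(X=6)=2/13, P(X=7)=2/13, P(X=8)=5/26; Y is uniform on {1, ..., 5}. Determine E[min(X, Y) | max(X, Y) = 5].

P(max(X, Y) = 5) = 17/130.
Summing min(X,Y)·P(x,y) over outcomes with max(X, Y) = 5 gives 3/10.
E[min(X, Y) | max(X, Y) = 5] = (3/10) / (17/130) = 39/17.

39/17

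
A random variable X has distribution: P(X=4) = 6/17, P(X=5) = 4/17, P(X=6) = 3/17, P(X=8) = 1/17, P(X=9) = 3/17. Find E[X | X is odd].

P(X is odd) = 7/17.
Σ over the event: 5·4/17 + 9·3/17 = 47/17.
E[X | X is odd] = (47/17) / (7/17) = 47/7.

47/7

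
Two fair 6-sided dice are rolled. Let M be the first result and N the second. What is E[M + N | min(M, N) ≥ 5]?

11

Outcomes with min(M, N) ≥ 5: (5,5), (5,6), (6,5), (6,6), each with probability 1/36.
E[M + N | min(M, N) ≥ 5] = (10 + 11 + 11 + 12) / 4 = 11.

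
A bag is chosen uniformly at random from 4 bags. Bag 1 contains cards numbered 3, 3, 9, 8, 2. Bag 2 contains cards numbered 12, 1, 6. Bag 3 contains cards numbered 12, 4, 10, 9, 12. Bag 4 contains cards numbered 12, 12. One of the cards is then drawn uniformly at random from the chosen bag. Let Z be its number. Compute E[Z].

E[Z | bag 1] = (3+3+9+8+2)/5 = 5.
E[Z | bag 2] = (12+1+6)/3 = 19/3.
E[Z | bag 3] = (12+4+10+9+12)/5 = 47/5.
E[Z | bag 4] = (12+12)/2 = 12.
By the law of total expectation,
E[Z] = (1/4)·(5) + (1/4)·(19/3) + (1/4)·(47/5) + (1/4)·(12) = 491/60.

491/60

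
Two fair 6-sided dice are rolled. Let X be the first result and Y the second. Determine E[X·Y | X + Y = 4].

10/3

Outcomes with X + Y = 4: (1,3), (2,2), (3,1), each with probability 1/36.
E[X·Y | X + Y = 4] = (3 + 4 + 3) / 3 = 10/3.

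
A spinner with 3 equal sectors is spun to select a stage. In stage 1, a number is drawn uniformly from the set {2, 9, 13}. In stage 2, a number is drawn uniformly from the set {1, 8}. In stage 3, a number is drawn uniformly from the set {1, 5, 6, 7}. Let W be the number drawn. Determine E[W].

E[W | stage 1] = (2+9+13)/3 = 8.
E[W | stage 2] = (1+8)/2 = 9/2.
E[W | stage 3] = (1+5+6+7)/4 = 19/4.
By the law of total expectation,
E[W] = (1/3)·(8) + (1/3)·(9/2) + (1/3)·(19/4) = 23/4.

23/4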